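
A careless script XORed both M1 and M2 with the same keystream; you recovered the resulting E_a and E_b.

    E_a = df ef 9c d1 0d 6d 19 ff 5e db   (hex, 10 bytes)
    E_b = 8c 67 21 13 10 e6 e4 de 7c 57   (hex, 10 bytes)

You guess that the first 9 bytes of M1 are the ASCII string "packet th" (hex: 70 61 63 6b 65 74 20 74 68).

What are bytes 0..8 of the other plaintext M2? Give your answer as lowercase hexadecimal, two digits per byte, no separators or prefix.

23e9dea978ffdd554a

First, E_a ⊕ E_b = (M1 ⊕ K) ⊕ (M2 ⊕ K) = M1 ⊕ M2, so the key drops out. Then M2 = (M1 ⊕ M2) ⊕ M1 over the first 9 bytes.
byte 0: (df xor 8c) xor 70 = 53 xor 70 = 23
byte 1: (ef xor 67) xor 61 = 88 xor 61 = e9
byte 2: (9c xor 21) xor 63 = bd xor 63 = de
byte 3: (d1 xor 13) xor 6b = c2 xor 6b = a9
byte 4: (0d xor 10) xor 65 = 1d xor 65 = 78
byte 5: (6d xor e6) xor 74 = 8b xor 74 = ff
byte 6: (19 xor e4) xor 20 = fd xor 20 = dd
byte 7: (ff xor de) xor 74 = 21 xor 74 = 55
byte 8: (5e xor 7c) xor 68 = 22 xor 68 = 4a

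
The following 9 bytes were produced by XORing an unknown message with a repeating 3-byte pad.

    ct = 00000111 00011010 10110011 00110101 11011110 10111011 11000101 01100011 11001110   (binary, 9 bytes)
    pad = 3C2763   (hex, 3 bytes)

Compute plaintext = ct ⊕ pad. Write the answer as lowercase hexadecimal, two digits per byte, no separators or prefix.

3b3dd009f9d8f944ad

The 3-byte key repeats, so the effective keystream is 3c 27 63 3c 27 63 3c 27 63.
byte 0:   7 ⊕  60 =  59
byte 1:  26 ⊕  39 =  61
byte 2: 179 ⊕  99 = 208
byte 3:  53 ⊕  60 =   9
byte 4: 222 ⊕  39 = 249
byte 5: 187 ⊕  99 = 216
byte 6: 197 ⊕  60 = 249
byte 7:  99 ⊕  39 =  68
byte 8: 206 ⊕  99 = 173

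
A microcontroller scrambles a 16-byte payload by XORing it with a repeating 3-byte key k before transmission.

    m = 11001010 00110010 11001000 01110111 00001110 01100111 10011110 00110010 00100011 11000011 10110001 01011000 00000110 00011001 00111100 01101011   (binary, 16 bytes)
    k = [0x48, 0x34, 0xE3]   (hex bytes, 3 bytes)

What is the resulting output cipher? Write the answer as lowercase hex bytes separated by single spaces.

The 3-byte key repeats, so the effective keystream is 48 34 e3 48 34 e3 48 34 e3 48 34 e3 48 34 e3 48.
byte 0: ca XOR 48 = 82
byte 1: 32 XOR 34 = 06
byte 2: c8 XOR e3 = 2b
byte 3: 77 XOR 48 = 3f
byte 4: 0e XOR 34 = 3a
byte 5: 67 XOR e3 = 84
byte 6: 9e XOR 48 = d6
byte 7: 32 XOR 34 = 06
byte 8: 23 XOR e3 = c0
byte 9: c3 XOR 48 = 8b
byte 10: b1 XOR 34 = 85
byte 11: 58 XOR e3 = bb
byte 12: 06 XOR 48 = 4e
byte 13: 19 XOR 34 = 2d
byte 14: 3c XOR e3 = df
byte 15: 6b XOR 48 = 23

82 06 2b 3f 3a 84 d6 06 c0 8b 85 bb 4e 2d df 23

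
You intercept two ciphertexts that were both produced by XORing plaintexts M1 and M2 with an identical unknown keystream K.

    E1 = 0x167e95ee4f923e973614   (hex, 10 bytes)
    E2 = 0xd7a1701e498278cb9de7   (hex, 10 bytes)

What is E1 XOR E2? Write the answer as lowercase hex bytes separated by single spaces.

E1 ⊕ E2 = (M1 ⊕ K) ⊕ (M2 ⊕ K) = M1 ⊕ M2 — the shared key cancels under XOR.
byte 0: 16 ⊕ d7 = c1
byte 1: 7e ⊕ a1 = df
byte 2: 95 ⊕ 70 = e5
byte 3: ee ⊕ 1e = f0
byte 4: 4f ⊕ 49 = 06
byte 5: 92 ⊕ 82 = 10
byte 6: 3e ⊕ 78 = 46
byte 7: 97 ⊕ cb = 5c
byte 8: 36 ⊕ 9d = ab
byte 9: 14 ⊕ e7 = f3

c1 df e5 f0 06 10 46 5c ab f3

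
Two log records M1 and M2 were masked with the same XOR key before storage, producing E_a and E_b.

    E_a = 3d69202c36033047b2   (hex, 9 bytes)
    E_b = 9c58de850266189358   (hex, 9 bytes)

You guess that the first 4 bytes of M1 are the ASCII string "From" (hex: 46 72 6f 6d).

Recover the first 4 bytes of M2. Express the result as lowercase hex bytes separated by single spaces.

First, E_a ⊕ E_b = (M1 ⊕ K) ⊕ (M2 ⊕ K) = M1 ⊕ M2, so the key drops out. Then M2 = (M1 ⊕ M2) ⊕ M1 over the first 4 bytes.
byte 0: (3d xor 9c) xor 46 = a1 xor 46 = e7
byte 1: (69 xor 58) xor 72 = 31 xor 72 = 43
byte 2: (20 xor de) xor 6f = fe xor 6f = 91
byte 3: (2c xor 85) xor 6d = a9 xor 6d = c4

e7 43 91 c4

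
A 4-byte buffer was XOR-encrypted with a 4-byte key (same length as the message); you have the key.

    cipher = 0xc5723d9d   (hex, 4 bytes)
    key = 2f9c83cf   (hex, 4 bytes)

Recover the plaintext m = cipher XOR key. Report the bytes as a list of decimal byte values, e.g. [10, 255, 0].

[234, 238, 190, 82]

197 xor  47 = 234
114 xor 156 = 238
 61 xor 131 = 190
157 xor 207 =  82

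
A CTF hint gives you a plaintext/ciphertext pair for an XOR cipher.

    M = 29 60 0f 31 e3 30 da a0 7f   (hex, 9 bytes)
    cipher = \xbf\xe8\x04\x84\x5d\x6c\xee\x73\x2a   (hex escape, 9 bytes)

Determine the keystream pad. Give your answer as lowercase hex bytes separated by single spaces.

96 88 0b b5 be 5c 34 d3 55

Since cipher = M ⊕ pad, XORing both sides with M gives pad = M ⊕ cipher.
29 ^ bf = 96
60 ^ e8 = 88
0f ^ 04 = 0b
31 ^ 84 = b5
e3 ^ 5d = be
30 ^ 6c = 5c
da ^ ee = 34
a0 ^ 73 = d3
7f ^ 2a = 55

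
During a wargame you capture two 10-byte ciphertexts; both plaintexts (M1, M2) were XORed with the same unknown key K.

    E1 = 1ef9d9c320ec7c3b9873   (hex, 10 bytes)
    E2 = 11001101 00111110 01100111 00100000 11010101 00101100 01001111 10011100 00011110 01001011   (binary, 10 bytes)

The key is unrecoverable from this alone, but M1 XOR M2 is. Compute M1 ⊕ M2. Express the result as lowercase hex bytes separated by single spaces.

E1 ⊕ E2 = (M1 ⊕ K) ⊕ (M2 ⊕ K) = M1 ⊕ M2 — the shared key cancels under XOR.
1e ^ cd = d3
f9 ^ 3e = c7
d9 ^ 67 = be
c3 ^ 20 = e3
20 ^ d5 = f5
ec ^ 2c = c0
7c ^ 4f = 33
3b ^ 9c = a7
98 ^ 1e = 86
73 ^ 4b = 38

d3 c7 be e3 f5 c0 33 a7 86 38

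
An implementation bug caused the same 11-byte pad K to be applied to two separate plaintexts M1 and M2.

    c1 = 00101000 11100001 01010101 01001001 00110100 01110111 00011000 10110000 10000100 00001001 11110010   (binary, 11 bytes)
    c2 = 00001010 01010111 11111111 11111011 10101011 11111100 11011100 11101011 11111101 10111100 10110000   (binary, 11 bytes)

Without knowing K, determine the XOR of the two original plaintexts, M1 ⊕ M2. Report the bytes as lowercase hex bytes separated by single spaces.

c1 ⊕ c2 = (M1 ⊕ K) ⊕ (M2 ⊕ K) = M1 ⊕ M2 — the shared key cancels under XOR.
byte 0: 28 XOR 0a = 22
byte 1: e1 XOR 57 = b6
byte 2: 55 XOR ff = aa
byte 3: 49 XOR fb = b2
byte 4: 34 XOR ab = 9f
byte 5: 77 XOR fc = 8b
byte 6: 18 XOR dc = c4
byte 7: b0 XOR eb = 5b
byte 8: 84 XOR fd = 79
byte 9: 09 XOR bc = b5
byte 10: f2 XOR b0 = 42

22 b6 aa b2 9f 8b c4 5b 79 b5 42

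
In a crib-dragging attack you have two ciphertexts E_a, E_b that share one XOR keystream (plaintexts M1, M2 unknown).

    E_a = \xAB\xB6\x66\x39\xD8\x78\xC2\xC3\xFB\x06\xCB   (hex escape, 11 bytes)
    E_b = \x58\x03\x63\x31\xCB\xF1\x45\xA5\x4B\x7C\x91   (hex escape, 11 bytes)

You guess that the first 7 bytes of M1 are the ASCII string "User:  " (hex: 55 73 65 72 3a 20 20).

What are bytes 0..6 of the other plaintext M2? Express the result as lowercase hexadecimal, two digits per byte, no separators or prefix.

a6c6607a29a9a7

First, E_a ⊕ E_b = (M1 ⊕ K) ⊕ (M2 ⊕ K) = M1 ⊕ M2, so the key drops out. Then M2 = (M1 ⊕ M2) ⊕ M1 over the first 7 bytes.
byte 0: (ab ⊕ 58) ⊕ 55 = f3 ⊕ 55 = a6
byte 1: (b6 ⊕ 03) ⊕ 73 = b5 ⊕ 73 = c6
byte 2: (66 ⊕ 63) ⊕ 65 = 05 ⊕ 65 = 60
byte 3: (39 ⊕ 31) ⊕ 72 = 08 ⊕ 72 = 7a
byte 4: (d8 ⊕ cb) ⊕ 3a = 13 ⊕ 3a = 29
byte 5: (78 ⊕ f1) ⊕ 20 = 89 ⊕ 20 = a9
byte 6: (c2 ⊕ 45) ⊕ 20 = 87 ⊕ 20 = a7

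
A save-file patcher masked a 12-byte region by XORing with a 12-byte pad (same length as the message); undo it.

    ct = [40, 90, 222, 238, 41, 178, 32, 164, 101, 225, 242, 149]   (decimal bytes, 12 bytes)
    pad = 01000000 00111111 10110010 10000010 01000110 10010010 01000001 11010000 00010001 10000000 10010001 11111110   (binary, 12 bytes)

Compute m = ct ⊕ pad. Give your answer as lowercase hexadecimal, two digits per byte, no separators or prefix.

XOR is its own inverse, so applying the key byte-wise gives the result directly.
28 ⊕ 40 = 68
5a ⊕ 3f = 65
de ⊕ b2 = 6c
ee ⊕ 82 = 6c
29 ⊕ 46 = 6f
b2 ⊕ 92 = 20
20 ⊕ 41 = 61
a4 ⊕ d0 = 74
65 ⊕ 11 = 74
e1 ⊕ 80 = 61
f2 ⊕ 91 = 63
95 ⊕ fe = 6b

68656c6c6f2061747461636b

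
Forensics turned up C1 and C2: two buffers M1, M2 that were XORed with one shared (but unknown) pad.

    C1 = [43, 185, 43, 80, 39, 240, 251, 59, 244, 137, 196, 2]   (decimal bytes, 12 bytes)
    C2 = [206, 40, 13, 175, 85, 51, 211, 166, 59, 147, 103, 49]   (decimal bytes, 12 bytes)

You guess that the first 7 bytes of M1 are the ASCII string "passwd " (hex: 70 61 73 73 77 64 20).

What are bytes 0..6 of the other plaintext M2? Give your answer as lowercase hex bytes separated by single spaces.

First, C1 ⊕ C2 = (M1 ⊕ K) ⊕ (M2 ⊕ K) = M1 ⊕ M2, so the key drops out. Then M2 = (M1 ⊕ M2) ⊕ M1 over the first 7 bytes.
byte 0: (2b ^ ce) ^ 70 = e5 ^ 70 = 95
byte 1: (b9 ^ 28) ^ 61 = 91 ^ 61 = f0
byte 2: (2b ^ 0d) ^ 73 = 26 ^ 73 = 55
byte 3: (50 ^ af) ^ 73 = ff ^ 73 = 8c
byte 4: (27 ^ 55) ^ 77 = 72 ^ 77 = 05
byte 5: (f0 ^ 33) ^ 64 = c3 ^ 64 = a7
byte 6: (fb ^ d3) ^ 20 = 28 ^ 20 = 08

95 f0 55 8c 05 a7 08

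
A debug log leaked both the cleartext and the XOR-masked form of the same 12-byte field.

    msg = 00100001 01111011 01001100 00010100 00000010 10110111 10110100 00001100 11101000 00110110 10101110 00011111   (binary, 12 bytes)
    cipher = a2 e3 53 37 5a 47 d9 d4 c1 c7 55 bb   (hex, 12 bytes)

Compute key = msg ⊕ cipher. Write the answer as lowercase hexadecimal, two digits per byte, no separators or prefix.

Since cipher = msg ⊕ key, XORing both sides with msg gives key = msg ⊕ cipher.
 33 xor 162 = 131
123 xor 227 = 152
 76 xor  83 =  31
 20 xor  55 =  35
  2 xor  90 =  88
183 xor  71 = 240
180 xor 217 = 109
 12 xor 212 = 216
232 xor 193 =  41
 54 xor 199 = 241
174 xor  85 = 251
 31 xor 187 = 164

83981f2358f06dd829f1fba4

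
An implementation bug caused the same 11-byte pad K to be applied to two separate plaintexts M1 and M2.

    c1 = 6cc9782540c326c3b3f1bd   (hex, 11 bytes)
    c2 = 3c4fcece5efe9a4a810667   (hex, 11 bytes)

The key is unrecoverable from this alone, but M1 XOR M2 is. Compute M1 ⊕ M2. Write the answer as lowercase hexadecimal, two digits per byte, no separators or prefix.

5086b6eb1e3dbc8932f7da

c1 ⊕ c2 = (M1 ⊕ K) ⊕ (M2 ⊕ K) = M1 ⊕ M2 — the shared key cancels under XOR.
6c xor 3c = 50
c9 xor 4f = 86
78 xor ce = b6
25 xor ce = eb
40 xor 5e = 1e
c3 xor fe = 3d
26 xor 9a = bc
c3 xor 4a = 89
b3 xor 81 = 32
f1 xor 06 = f7
bd xor 67 = da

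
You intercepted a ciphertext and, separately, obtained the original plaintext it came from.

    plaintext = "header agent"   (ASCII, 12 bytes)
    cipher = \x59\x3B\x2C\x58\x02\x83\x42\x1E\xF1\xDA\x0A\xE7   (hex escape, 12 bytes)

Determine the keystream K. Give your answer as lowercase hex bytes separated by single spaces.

31 5e 4d 3c 67 f1 62 7f 96 bf 64 93

Since cipher = plaintext ⊕ K, XORing both sides with plaintext gives K = plaintext ⊕ cipher.
68 ^ 59 = 31
65 ^ 3b = 5e
61 ^ 2c = 4d
64 ^ 58 = 3c
65 ^ 02 = 67
72 ^ 83 = f1
20 ^ 42 = 62
61 ^ 1e = 7f
67 ^ f1 = 96
65 ^ da = bf
6e ^ 0a = 64
74 ^ e7 = 93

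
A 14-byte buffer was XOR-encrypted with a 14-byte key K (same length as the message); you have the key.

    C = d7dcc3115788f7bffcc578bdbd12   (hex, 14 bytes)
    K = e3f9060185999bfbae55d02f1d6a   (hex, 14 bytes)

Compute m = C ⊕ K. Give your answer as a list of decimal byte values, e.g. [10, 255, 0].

XOR is its own inverse, so applying the key byte-wise gives the result directly.
d7 XOR e3 = 34
dc XOR f9 = 25
c3 XOR 06 = c5
11 XOR 01 = 10
57 XOR 85 = d2
88 XOR 99 = 11
f7 XOR 9b = 6c
bf XOR fb = 44
fc XOR ae = 52
c5 XOR 55 = 90
78 XOR d0 = a8
bd XOR 2f = 92
bd XOR 1d = a0
12 XOR 6a = 78

[52, 37, 197, 16, 210, 17, 108, 68, 82, 144, 168, 146, 160, 120]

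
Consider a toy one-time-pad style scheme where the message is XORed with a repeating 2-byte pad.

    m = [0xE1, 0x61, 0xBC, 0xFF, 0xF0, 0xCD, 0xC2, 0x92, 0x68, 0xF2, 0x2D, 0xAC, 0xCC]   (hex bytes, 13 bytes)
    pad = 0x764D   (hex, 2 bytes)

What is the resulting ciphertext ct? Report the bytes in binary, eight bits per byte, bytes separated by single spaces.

10010111 00101100 11001010 10110010 10000110 10000000 10110100 11011111 00011110 10111111 01011011 11100001 10111010

The 2-byte key repeats, so the effective keystream is 76 4d 76 4d 76 4d 76 4d 76 4d 76 4d 76.
byte 0: e1 XOR 76 = 97
byte 1: 61 XOR 4d = 2c
byte 2: bc XOR 76 = ca
byte 3: ff XOR 4d = b2
byte 4: f0 XOR 76 = 86
byte 5: cd XOR 4d = 80
byte 6: c2 XOR 76 = b4
byte 7: 92 XOR 4d = df
byte 8: 68 XOR 76 = 1e
byte 9: f2 XOR 4d = bf
byte 10: 2d XOR 76 = 5b
byte 11: ac XOR 4d = e1
byte 12: cc XOR 76 = ba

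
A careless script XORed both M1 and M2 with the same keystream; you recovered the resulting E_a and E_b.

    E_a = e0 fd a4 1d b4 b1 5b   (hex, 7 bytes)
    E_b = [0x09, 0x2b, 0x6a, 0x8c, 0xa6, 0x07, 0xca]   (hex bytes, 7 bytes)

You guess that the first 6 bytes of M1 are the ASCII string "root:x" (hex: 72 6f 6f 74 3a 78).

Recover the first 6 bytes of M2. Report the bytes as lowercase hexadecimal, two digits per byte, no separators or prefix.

First, E_a ⊕ E_b = (M1 ⊕ K) ⊕ (M2 ⊕ K) = M1 ⊕ M2, so the key drops out. Then M2 = (M1 ⊕ M2) ⊕ M1 over the first 6 bytes.
byte 0: (e0 XOR 09) XOR 72 = e9 XOR 72 = 9b
byte 1: (fd XOR 2b) XOR 6f = d6 XOR 6f = b9
byte 2: (a4 XOR 6a) XOR 6f = ce XOR 6f = a1
byte 3: (1d XOR 8c) XOR 74 = 91 XOR 74 = e5
byte 4: (b4 XOR a6) XOR 3a = 12 XOR 3a = 28
byte 5: (b1 XOR 07) XOR 78 = b6 XOR 78 = ce

9bb9a1e528ce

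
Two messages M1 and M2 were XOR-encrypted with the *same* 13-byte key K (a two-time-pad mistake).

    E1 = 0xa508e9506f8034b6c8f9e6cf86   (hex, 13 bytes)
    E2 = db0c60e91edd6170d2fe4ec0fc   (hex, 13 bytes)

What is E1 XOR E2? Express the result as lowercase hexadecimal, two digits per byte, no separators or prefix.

E1 ⊕ E2 = (M1 ⊕ K) ⊕ (M2 ⊕ K) = M1 ⊕ M2 — the shared key cancels under XOR.
byte 0: a5 ⊕ db = 7e
byte 1: 08 ⊕ 0c = 04
byte 2: e9 ⊕ 60 = 89
byte 3: 50 ⊕ e9 = b9
byte 4: 6f ⊕ 1e = 71
byte 5: 80 ⊕ dd = 5d
byte 6: 34 ⊕ 61 = 55
byte 7: b6 ⊕ 70 = c6
byte 8: c8 ⊕ d2 = 1a
byte 9: f9 ⊕ fe = 07
byte 10: e6 ⊕ 4e = a8
byte 11: cf ⊕ c0 = 0f
byte 12: 86 ⊕ fc = 7a

7e0489b9715d55c61a07a80f7a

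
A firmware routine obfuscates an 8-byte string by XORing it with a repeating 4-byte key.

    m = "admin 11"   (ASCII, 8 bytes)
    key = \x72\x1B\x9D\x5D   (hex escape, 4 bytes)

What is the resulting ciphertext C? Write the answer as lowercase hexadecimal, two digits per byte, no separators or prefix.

The 4-byte key repeats, so the effective keystream is 72 1b 9d 5d 72 1b 9d 5d.
byte 0:  97 ^ 114 =  19
byte 1: 100 ^  27 = 127
byte 2: 109 ^ 157 = 240
byte 3: 105 ^  93 =  52
byte 4: 110 ^ 114 =  28
byte 5:  32 ^  27 =  59
byte 6:  49 ^ 157 = 172
byte 7:  49 ^  93 = 108

137ff0341c3bac6c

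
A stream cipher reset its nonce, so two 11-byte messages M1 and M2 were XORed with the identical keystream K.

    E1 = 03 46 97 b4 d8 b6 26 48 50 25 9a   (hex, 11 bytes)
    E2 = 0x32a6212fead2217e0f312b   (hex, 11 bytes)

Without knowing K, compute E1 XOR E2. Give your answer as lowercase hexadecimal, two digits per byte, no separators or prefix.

31e0b69b326407365f14b1

E1 ⊕ E2 = (M1 ⊕ K) ⊕ (M2 ⊕ K) = M1 ⊕ M2 — the shared key cancels under XOR.
03 ⊕ 32 = 31
46 ⊕ a6 = e0
97 ⊕ 21 = b6
b4 ⊕ 2f = 9b
d8 ⊕ ea = 32
b6 ⊕ d2 = 64
26 ⊕ 21 = 07
48 ⊕ 7e = 36
50 ⊕ 0f = 5f
25 ⊕ 31 = 14
9a ⊕ 2b = b1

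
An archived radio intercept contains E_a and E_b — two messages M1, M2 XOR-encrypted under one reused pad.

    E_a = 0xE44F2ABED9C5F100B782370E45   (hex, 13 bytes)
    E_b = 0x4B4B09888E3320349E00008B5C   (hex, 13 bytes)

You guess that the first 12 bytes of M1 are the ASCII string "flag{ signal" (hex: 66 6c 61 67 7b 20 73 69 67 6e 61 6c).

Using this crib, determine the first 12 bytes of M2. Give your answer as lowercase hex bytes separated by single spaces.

First, E_a ⊕ E_b = (M1 ⊕ K) ⊕ (M2 ⊕ K) = M1 ⊕ M2, so the key drops out. Then M2 = (M1 ⊕ M2) ⊕ M1 over the first 12 bytes.
byte 0: (e4 XOR 4b) XOR 66 = af XOR 66 = c9
byte 1: (4f XOR 4b) XOR 6c = 04 XOR 6c = 68
byte 2: (2a XOR 09) XOR 61 = 23 XOR 61 = 42
byte 3: (be XOR 88) XOR 67 = 36 XOR 67 = 51
byte 4: (d9 XOR 8e) XOR 7b = 57 XOR 7b = 2c
byte 5: (c5 XOR 33) XOR 20 = f6 XOR 20 = d6
byte 6: (f1 XOR 20) XOR 73 = d1 XOR 73 = a2
byte 7: (00 XOR 34) XOR 69 = 34 XOR 69 = 5d
byte 8: (b7 XOR 9e) XOR 67 = 29 XOR 67 = 4e
byte 9: (82 XOR 00) XOR 6e = 82 XOR 6e = ec
byte 10: (37 XOR 00) XOR 61 = 37 XOR 61 = 56
byte 11: (0e XOR 8b) XOR 6c = 85 XOR 6c = e9

c9 68 42 51 2c d6 a2 5d 4e ec 56 e9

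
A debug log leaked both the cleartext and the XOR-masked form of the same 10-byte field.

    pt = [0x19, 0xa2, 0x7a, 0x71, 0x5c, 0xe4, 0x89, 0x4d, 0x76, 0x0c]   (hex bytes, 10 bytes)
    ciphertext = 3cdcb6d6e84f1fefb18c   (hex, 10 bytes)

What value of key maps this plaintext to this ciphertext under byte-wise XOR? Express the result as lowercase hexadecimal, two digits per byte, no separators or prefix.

257ecca7b4ab96a2c780

Since ciphertext = pt ⊕ key, XORing both sides with pt gives key = pt ⊕ ciphertext.
00011001 xor 00111100 = 00100101
10100010 xor 11011100 = 01111110
01111010 xor 10110110 = 11001100
01110001 xor 11010110 = 10100111
01011100 xor 11101000 = 10110100
11100100 xor 01001111 = 10101011
10001001 xor 00011111 = 10010110
01001101 xor 11101111 = 10100010
01110110 xor 10110001 = 11000111
00001100 xor 10001100 = 10000000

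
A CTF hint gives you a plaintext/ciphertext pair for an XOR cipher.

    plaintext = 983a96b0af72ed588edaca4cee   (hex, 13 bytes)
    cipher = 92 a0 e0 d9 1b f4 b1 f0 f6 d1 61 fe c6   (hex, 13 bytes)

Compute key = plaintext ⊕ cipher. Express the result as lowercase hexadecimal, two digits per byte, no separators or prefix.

Since cipher = plaintext ⊕ key, XORing both sides with plaintext gives key = plaintext ⊕ cipher.
10011000 xor 10010010 = 00001010
00111010 xor 10100000 = 10011010
10010110 xor 11100000 = 01110110
10110000 xor 11011001 = 01101001
10101111 xor 00011011 = 10110100
01110010 xor 11110100 = 10000110
11101101 xor 10110001 = 01011100
01011000 xor 11110000 = 10101000
10001110 xor 11110110 = 01111000
11011010 xor 11010001 = 00001011
11001010 xor 01100001 = 10101011
01001100 xor 11111110 = 10110010
11101110 xor 11000110 = 00101000

0a9a7669b4865ca8780babb228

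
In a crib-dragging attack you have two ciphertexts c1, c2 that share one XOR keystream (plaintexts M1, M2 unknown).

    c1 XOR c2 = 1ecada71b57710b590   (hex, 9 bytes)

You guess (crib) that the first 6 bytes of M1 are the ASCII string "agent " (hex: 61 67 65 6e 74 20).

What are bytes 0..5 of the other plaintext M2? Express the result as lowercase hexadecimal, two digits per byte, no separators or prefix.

7fadbf1fc157

Since c1 ⊕ c2 = M1 ⊕ M2, XORing with the guessed M1 bytes yields the corresponding M2 bytes: M2 = (c1 ⊕ c2) ⊕ M1.
byte 0: 1e xor 61 = 7f
byte 1: ca xor 67 = ad
byte 2: da xor 65 = bf
byte 3: 71 xor 6e = 1f
byte 4: b5 xor 74 = c1
byte 5: 77 xor 20 = 57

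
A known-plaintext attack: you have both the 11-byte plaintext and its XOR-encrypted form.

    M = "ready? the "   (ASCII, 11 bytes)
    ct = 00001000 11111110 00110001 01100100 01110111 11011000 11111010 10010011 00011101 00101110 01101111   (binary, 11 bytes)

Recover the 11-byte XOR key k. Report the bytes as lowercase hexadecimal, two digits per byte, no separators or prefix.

7a9b50000ee7dae7754b4f

Since ct = M ⊕ k, XORing both sides with M gives k = M ⊕ ct.
72 ⊕ 08 = 7a
65 ⊕ fe = 9b
61 ⊕ 31 = 50
64 ⊕ 64 = 00
79 ⊕ 77 = 0e
3f ⊕ d8 = e7
20 ⊕ fa = da
74 ⊕ 93 = e7
68 ⊕ 1d = 75
65 ⊕ 2e = 4b
20 ⊕ 6f = 4f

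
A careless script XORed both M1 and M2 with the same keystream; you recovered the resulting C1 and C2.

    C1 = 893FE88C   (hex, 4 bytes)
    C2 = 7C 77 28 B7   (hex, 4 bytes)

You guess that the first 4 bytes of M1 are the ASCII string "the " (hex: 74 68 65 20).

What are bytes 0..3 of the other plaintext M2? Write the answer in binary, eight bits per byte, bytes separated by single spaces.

10000001 00100000 10100101 00011011

First, C1 ⊕ C2 = (M1 ⊕ K) ⊕ (M2 ⊕ K) = M1 ⊕ M2, so the key drops out. Then M2 = (M1 ⊕ M2) ⊕ M1 over the first 4 bytes.
byte 0: (89 ^ 7c) ^ 74 = f5 ^ 74 = 81
byte 1: (3f ^ 77) ^ 68 = 48 ^ 68 = 20
byte 2: (e8 ^ 28) ^ 65 = c0 ^ 65 = a5
byte 3: (8c ^ b7) ^ 20 = 3b ^ 20 = 1b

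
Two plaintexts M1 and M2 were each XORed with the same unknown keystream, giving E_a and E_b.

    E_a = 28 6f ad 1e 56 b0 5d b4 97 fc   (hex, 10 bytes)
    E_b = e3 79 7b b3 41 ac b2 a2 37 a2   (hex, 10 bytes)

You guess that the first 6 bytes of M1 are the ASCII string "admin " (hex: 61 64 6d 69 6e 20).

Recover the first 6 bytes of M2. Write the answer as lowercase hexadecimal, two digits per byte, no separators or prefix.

First, E_a ⊕ E_b = (M1 ⊕ K) ⊕ (M2 ⊕ K) = M1 ⊕ M2, so the key drops out. Then M2 = (M1 ⊕ M2) ⊕ M1 over the first 6 bytes.
byte 0: (28 ^ e3) ^ 61 = cb ^ 61 = aa
byte 1: (6f ^ 79) ^ 64 = 16 ^ 64 = 72
byte 2: (ad ^ 7b) ^ 6d = d6 ^ 6d = bb
byte 3: (1e ^ b3) ^ 69 = ad ^ 69 = c4
byte 4: (56 ^ 41) ^ 6e = 17 ^ 6e = 79
byte 5: (b0 ^ ac) ^ 20 = 1c ^ 20 = 3c

aa72bbc4793c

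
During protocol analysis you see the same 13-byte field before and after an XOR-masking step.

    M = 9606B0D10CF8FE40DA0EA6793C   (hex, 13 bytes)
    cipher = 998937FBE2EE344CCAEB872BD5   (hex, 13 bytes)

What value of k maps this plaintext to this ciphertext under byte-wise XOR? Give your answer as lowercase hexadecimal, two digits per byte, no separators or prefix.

0f8f872aee16ca0c10e52152e9

Since cipher = M ⊕ k, XORing both sides with M gives k = M ⊕ cipher.
150 ^ 153 =  15
  6 ^ 137 = 143
176 ^  55 = 135
209 ^ 251 =  42
 12 ^ 226 = 238
248 ^ 238 =  22
254 ^  52 = 202
 64 ^  76 =  12
218 ^ 202 =  16
 14 ^ 235 = 229
166 ^ 135 =  33
121 ^  43 =  82
 60 ^ 213 = 233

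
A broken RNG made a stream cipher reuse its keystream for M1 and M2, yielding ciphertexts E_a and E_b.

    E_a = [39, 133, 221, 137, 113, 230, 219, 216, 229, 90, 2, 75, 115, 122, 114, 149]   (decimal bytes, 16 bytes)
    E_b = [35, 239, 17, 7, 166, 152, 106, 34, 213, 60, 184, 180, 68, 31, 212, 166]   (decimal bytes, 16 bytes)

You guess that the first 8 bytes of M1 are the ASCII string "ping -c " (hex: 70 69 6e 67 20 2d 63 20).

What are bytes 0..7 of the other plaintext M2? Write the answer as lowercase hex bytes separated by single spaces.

74 03 a2 e9 f7 53 d2 da

First, E_a ⊕ E_b = (M1 ⊕ K) ⊕ (M2 ⊕ K) = M1 ⊕ M2, so the key drops out. Then M2 = (M1 ⊕ M2) ⊕ M1 over the first 8 bytes.
byte 0: (27 ⊕ 23) ⊕ 70 = 04 ⊕ 70 = 74
byte 1: (85 ⊕ ef) ⊕ 69 = 6a ⊕ 69 = 03
byte 2: (dd ⊕ 11) ⊕ 6e = cc ⊕ 6e = a2
byte 3: (89 ⊕ 07) ⊕ 67 = 8e ⊕ 67 = e9
byte 4: (71 ⊕ a6) ⊕ 20 = d7 ⊕ 20 = f7
byte 5: (e6 ⊕ 98) ⊕ 2d = 7e ⊕ 2d = 53
byte 6: (db ⊕ 6a) ⊕ 63 = b1 ⊕ 63 = d2
byte 7: (d8 ⊕ 22) ⊕ 20 = fa ⊕ 20 = da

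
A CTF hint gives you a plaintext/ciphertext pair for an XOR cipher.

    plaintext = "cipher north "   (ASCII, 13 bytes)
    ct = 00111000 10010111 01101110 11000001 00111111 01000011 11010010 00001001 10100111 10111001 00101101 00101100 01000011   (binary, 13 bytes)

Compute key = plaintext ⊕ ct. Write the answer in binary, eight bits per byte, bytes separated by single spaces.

01011011 11111110 00011110 10101001 01011010 00110001 11110010 01100111 11001000 11001011 01011001 01000100 01100011

Since ct = plaintext ⊕ key, XORing both sides with plaintext gives key = plaintext ⊕ ct.
byte 0: 63 ⊕ 38 = 5b
byte 1: 69 ⊕ 97 = fe
byte 2: 70 ⊕ 6e = 1e
byte 3: 68 ⊕ c1 = a9
byte 4: 65 ⊕ 3f = 5a
byte 5: 72 ⊕ 43 = 31
byte 6: 20 ⊕ d2 = f2
byte 7: 6e ⊕ 09 = 67
byte 8: 6f ⊕ a7 = c8
byte 9: 72 ⊕ b9 = cb
byte 10: 74 ⊕ 2d = 59
byte 11: 68 ⊕ 2c = 44
byte 12: 20 ⊕ 43 = 63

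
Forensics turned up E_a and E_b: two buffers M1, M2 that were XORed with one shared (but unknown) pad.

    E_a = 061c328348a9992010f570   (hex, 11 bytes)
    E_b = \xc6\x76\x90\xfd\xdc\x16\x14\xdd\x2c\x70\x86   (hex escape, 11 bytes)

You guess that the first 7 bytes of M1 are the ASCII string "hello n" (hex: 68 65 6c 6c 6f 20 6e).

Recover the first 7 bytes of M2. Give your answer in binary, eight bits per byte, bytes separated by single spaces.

First, E_a ⊕ E_b = (M1 ⊕ K) ⊕ (M2 ⊕ K) = M1 ⊕ M2, so the key drops out. Then M2 = (M1 ⊕ M2) ⊕ M1 over the first 7 bytes.
byte 0: (06 ^ c6) ^ 68 = c0 ^ 68 = a8
byte 1: (1c ^ 76) ^ 65 = 6a ^ 65 = 0f
byte 2: (32 ^ 90) ^ 6c = a2 ^ 6c = ce
byte 3: (83 ^ fd) ^ 6c = 7e ^ 6c = 12
byte 4: (48 ^ dc) ^ 6f = 94 ^ 6f = fb
byte 5: (a9 ^ 16) ^ 20 = bf ^ 20 = 9f
byte 6: (99 ^ 14) ^ 6e = 8d ^ 6e = e3

10101000 00001111 11001110 00010010 11111011 10011111 11100011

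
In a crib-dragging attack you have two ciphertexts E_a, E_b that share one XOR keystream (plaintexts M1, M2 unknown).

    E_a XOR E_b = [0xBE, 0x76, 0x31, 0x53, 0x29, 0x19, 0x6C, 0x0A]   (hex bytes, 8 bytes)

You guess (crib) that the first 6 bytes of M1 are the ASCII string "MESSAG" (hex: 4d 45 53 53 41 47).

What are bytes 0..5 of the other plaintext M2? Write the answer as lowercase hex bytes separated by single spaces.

f3 33 62 00 68 5e

Since E_a ⊕ E_b = M1 ⊕ M2, XORing with the guessed M1 bytes yields the corresponding M2 bytes: M2 = (E_a ⊕ E_b) ⊕ M1.
be ⊕ 4d = f3
76 ⊕ 45 = 33
31 ⊕ 53 = 62
53 ⊕ 53 = 00
29 ⊕ 41 = 68
19 ⊕ 47 = 5e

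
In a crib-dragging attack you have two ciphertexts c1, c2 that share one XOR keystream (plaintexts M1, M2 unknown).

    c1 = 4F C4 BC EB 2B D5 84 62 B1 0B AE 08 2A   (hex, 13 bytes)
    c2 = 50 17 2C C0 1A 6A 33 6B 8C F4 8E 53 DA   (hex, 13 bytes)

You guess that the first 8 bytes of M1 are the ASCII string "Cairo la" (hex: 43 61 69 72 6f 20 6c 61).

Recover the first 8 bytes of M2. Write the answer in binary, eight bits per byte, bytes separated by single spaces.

01011100 10110010 11111001 01011001 01011110 10011111 11011011 01101000

First, c1 ⊕ c2 = (M1 ⊕ K) ⊕ (M2 ⊕ K) = M1 ⊕ M2, so the key drops out. Then M2 = (M1 ⊕ M2) ⊕ M1 over the first 8 bytes.
byte 0: (4f xor 50) xor 43 = 1f xor 43 = 5c
byte 1: (c4 xor 17) xor 61 = d3 xor 61 = b2
byte 2: (bc xor 2c) xor 69 = 90 xor 69 = f9
byte 3: (eb xor c0) xor 72 = 2b xor 72 = 59
byte 4: (2b xor 1a) xor 6f = 31 xor 6f = 5e
byte 5: (d5 xor 6a) xor 20 = bf xor 20 = 9f
byte 6: (84 xor 33) xor 6c = b7 xor 6c = db
byte 7: (62 xor 6b) xor 61 = 09 xor 61 = 68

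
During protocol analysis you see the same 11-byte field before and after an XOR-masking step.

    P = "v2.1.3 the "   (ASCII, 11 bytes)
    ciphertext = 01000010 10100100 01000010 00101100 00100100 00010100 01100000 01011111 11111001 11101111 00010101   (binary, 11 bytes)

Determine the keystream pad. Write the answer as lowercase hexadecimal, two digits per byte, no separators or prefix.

Since ciphertext = P ⊕ pad, XORing both sides with P gives pad = P ⊕ ciphertext.
byte 0: 118 XOR  66 =  52
byte 1:  50 XOR 164 = 150
byte 2:  46 XOR  66 = 108
byte 3:  49 XOR  44 =  29
byte 4:  46 XOR  36 =  10
byte 5:  51 XOR  20 =  39
byte 6:  32 XOR  96 =  64
byte 7: 116 XOR  95 =  43
byte 8: 104 XOR 249 = 145
byte 9: 101 XOR 239 = 138
byte 10:  32 XOR  21 =  53

34966c1d0a27402b918a35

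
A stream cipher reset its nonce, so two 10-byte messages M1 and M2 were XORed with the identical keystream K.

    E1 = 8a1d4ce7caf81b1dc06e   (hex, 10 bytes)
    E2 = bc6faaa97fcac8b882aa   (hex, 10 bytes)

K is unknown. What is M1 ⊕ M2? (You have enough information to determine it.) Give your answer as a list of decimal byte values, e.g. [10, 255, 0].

E1 ⊕ E2 = (M1 ⊕ K) ⊕ (M2 ⊕ K) = M1 ⊕ M2 — the shared key cancels under XOR.
byte 0: 138 ⊕ 188 =  54
byte 1:  29 ⊕ 111 = 114
byte 2:  76 ⊕ 170 = 230
byte 3: 231 ⊕ 169 =  78
byte 4: 202 ⊕ 127 = 181
byte 5: 248 ⊕ 202 =  50
byte 6:  27 ⊕ 200 = 211
byte 7:  29 ⊕ 184 = 165
byte 8: 192 ⊕ 130 =  66
byte 9: 110 ⊕ 170 = 196

[54, 114, 230, 78, 181, 50, 211, 165, 66, 196]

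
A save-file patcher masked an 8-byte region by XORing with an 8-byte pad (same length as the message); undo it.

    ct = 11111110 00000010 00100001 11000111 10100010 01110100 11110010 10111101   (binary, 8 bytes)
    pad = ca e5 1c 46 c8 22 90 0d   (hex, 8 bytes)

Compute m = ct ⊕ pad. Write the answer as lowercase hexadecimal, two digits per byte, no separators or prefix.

34e73d816a5662b0

XOR is its own inverse, so applying the key byte-wise gives the result directly.
byte 0: fe XOR ca = 34
byte 1: 02 XOR e5 = e7
byte 2: 21 XOR 1c = 3d
byte 3: c7 XOR 46 = 81
byte 4: a2 XOR c8 = 6a
byte 5: 74 XOR 22 = 56
byte 6: f2 XOR 90 = 62
byte 7: bd XOR 0d = b0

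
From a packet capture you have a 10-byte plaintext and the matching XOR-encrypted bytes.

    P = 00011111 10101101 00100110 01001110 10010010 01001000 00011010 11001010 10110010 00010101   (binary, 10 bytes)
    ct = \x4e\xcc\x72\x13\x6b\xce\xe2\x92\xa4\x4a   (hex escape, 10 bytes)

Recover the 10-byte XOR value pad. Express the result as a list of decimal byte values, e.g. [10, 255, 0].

[81, 97, 84, 93, 249, 134, 248, 88, 22, 95]

Since ct = P ⊕ pad, XORing both sides with P gives pad = P ⊕ ct.
byte 0: 1f ^ 4e = 51
byte 1: ad ^ cc = 61
byte 2: 26 ^ 72 = 54
byte 3: 4e ^ 13 = 5d
byte 4: 92 ^ 6b = f9
byte 5: 48 ^ ce = 86
byte 6: 1a ^ e2 = f8
byte 7: ca ^ 92 = 58
byte 8: b2 ^ a4 = 16
byte 9: 15 ^ 4a = 5f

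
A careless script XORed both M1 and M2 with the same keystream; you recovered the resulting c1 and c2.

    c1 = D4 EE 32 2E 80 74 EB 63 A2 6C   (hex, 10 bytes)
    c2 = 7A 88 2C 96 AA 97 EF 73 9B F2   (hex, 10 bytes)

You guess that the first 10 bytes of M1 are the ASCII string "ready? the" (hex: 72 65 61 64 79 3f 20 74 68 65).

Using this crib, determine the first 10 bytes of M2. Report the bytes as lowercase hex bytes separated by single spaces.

First, c1 ⊕ c2 = (M1 ⊕ K) ⊕ (M2 ⊕ K) = M1 ⊕ M2, so the key drops out. Then M2 = (M1 ⊕ M2) ⊕ M1 over the first 10 bytes.
byte 0: (d4 ^ 7a) ^ 72 = ae ^ 72 = dc
byte 1: (ee ^ 88) ^ 65 = 66 ^ 65 = 03
byte 2: (32 ^ 2c) ^ 61 = 1e ^ 61 = 7f
byte 3: (2e ^ 96) ^ 64 = b8 ^ 64 = dc
byte 4: (80 ^ aa) ^ 79 = 2a ^ 79 = 53
byte 5: (74 ^ 97) ^ 3f = e3 ^ 3f = dc
byte 6: (eb ^ ef) ^ 20 = 04 ^ 20 = 24
byte 7: (63 ^ 73) ^ 74 = 10 ^ 74 = 64
byte 8: (a2 ^ 9b) ^ 68 = 39 ^ 68 = 51
byte 9: (6c ^ f2) ^ 65 = 9e ^ 65 = fb

dc 03 7f dc 53 dc 24 64 51 fb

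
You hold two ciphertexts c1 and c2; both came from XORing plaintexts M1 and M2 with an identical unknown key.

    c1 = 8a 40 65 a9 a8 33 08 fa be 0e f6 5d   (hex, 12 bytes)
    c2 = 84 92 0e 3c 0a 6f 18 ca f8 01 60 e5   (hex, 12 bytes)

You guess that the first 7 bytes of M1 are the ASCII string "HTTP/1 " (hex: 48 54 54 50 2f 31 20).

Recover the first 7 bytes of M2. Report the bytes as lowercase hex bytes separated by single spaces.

First, c1 ⊕ c2 = (M1 ⊕ K) ⊕ (M2 ⊕ K) = M1 ⊕ M2, so the key drops out. Then M2 = (M1 ⊕ M2) ⊕ M1 over the first 7 bytes.
byte 0: (8a ⊕ 84) ⊕ 48 = 0e ⊕ 48 = 46
byte 1: (40 ⊕ 92) ⊕ 54 = d2 ⊕ 54 = 86
byte 2: (65 ⊕ 0e) ⊕ 54 = 6b ⊕ 54 = 3f
byte 3: (a9 ⊕ 3c) ⊕ 50 = 95 ⊕ 50 = c5
byte 4: (a8 ⊕ 0a) ⊕ 2f = a2 ⊕ 2f = 8d
byte 5: (33 ⊕ 6f) ⊕ 31 = 5c ⊕ 31 = 6d
byte 6: (08 ⊕ 18) ⊕ 20 = 10 ⊕ 20 = 30

46 86 3f c5 8d 6d 30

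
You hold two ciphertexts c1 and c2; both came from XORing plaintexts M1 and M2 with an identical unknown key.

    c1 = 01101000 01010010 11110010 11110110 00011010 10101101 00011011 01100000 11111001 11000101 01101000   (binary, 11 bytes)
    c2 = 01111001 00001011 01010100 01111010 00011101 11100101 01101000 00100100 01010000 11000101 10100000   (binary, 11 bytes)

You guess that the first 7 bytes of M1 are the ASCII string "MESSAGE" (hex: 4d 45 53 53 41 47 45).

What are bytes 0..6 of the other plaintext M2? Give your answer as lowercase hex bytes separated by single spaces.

First, c1 ⊕ c2 = (M1 ⊕ K) ⊕ (M2 ⊕ K) = M1 ⊕ M2, so the key drops out. Then M2 = (M1 ⊕ M2) ⊕ M1 over the first 7 bytes.
byte 0: (68 xor 79) xor 4d = 11 xor 4d = 5c
byte 1: (52 xor 0b) xor 45 = 59 xor 45 = 1c
byte 2: (f2 xor 54) xor 53 = a6 xor 53 = f5
byte 3: (f6 xor 7a) xor 53 = 8c xor 53 = df
byte 4: (1a xor 1d) xor 41 = 07 xor 41 = 46
byte 5: (ad xor e5) xor 47 = 48 xor 47 = 0f
byte 6: (1b xor 68) xor 45 = 73 xor 45 = 36

5c 1c f5 df 46 0f 36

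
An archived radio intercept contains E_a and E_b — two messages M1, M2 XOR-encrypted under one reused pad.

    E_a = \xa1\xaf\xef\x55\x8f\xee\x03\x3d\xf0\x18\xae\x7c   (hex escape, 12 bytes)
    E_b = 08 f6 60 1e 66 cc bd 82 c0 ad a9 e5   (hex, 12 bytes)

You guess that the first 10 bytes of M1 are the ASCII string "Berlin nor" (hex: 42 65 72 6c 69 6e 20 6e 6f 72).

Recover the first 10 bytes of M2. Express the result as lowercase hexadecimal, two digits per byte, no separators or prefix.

eb3cfd27804c9ed15fc7

First, E_a ⊕ E_b = (M1 ⊕ K) ⊕ (M2 ⊕ K) = M1 ⊕ M2, so the key drops out. Then M2 = (M1 ⊕ M2) ⊕ M1 over the first 10 bytes.
byte 0: (a1 ^ 08) ^ 42 = a9 ^ 42 = eb
byte 1: (af ^ f6) ^ 65 = 59 ^ 65 = 3c
byte 2: (ef ^ 60) ^ 72 = 8f ^ 72 = fd
byte 3: (55 ^ 1e) ^ 6c = 4b ^ 6c = 27
byte 4: (8f ^ 66) ^ 69 = e9 ^ 69 = 80
byte 5: (ee ^ cc) ^ 6e = 22 ^ 6e = 4c
byte 6: (03 ^ bd) ^ 20 = be ^ 20 = 9e
byte 7: (3d ^ 82) ^ 6e = bf ^ 6e = d1
byte 8: (f0 ^ c0) ^ 6f = 30 ^ 6f = 5f
byte 9: (18 ^ ad) ^ 72 = b5 ^ 72 = c7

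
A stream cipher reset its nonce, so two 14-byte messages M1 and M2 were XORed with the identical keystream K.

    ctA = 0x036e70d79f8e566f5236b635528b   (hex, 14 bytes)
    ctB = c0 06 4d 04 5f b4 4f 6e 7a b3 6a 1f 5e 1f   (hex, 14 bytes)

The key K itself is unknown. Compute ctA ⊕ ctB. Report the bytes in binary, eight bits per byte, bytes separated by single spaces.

ctA ⊕ ctB = (M1 ⊕ K) ⊕ (M2 ⊕ K) = M1 ⊕ M2 — the shared key cancels under XOR.
00000011 ⊕ 11000000 = 11000011
01101110 ⊕ 00000110 = 01101000
01110000 ⊕ 01001101 = 00111101
11010111 ⊕ 00000100 = 11010011
10011111 ⊕ 01011111 = 11000000
10001110 ⊕ 10110100 = 00111010
01010110 ⊕ 01001111 = 00011001
01101111 ⊕ 01101110 = 00000001
01010010 ⊕ 01111010 = 00101000
00110110 ⊕ 10110011 = 10000101
10110110 ⊕ 01101010 = 11011100
00110101 ⊕ 00011111 = 00101010
01010010 ⊕ 01011110 = 00001100
10001011 ⊕ 00011111 = 10010100

11000011 01101000 00111101 11010011 11000000 00111010 00011001 00000001 00101000 10000101 11011100 00101010 00001100 10010100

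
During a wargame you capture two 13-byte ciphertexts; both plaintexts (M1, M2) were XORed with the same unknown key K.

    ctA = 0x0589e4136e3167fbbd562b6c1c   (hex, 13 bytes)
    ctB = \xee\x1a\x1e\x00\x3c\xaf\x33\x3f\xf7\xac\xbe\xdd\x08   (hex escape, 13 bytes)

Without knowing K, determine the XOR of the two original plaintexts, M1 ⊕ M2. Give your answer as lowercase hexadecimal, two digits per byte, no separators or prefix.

eb93fa13529e54c44afa95b114

ctA ⊕ ctB = (M1 ⊕ K) ⊕ (M2 ⊕ K) = M1 ⊕ M2 — the shared key cancels under XOR.
  5 xor 238 = 235
137 xor  26 = 147
228 xor  30 = 250
 19 xor   0 =  19
110 xor  60 =  82
 49 xor 175 = 158
103 xor  51 =  84
251 xor  63 = 196
189 xor 247 =  74
 86 xor 172 = 250
 43 xor 190 = 149
108 xor 221 = 177
 28 xor   8 =  20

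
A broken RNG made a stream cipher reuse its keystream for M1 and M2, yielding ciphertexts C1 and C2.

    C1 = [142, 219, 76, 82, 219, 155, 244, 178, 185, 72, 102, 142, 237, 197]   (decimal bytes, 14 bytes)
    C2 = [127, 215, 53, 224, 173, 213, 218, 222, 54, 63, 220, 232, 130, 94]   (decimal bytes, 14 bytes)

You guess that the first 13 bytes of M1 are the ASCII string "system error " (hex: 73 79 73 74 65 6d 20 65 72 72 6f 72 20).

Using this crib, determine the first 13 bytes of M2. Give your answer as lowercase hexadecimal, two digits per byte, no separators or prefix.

82750ac613230e09fd05d5144f

First, C1 ⊕ C2 = (M1 ⊕ K) ⊕ (M2 ⊕ K) = M1 ⊕ M2, so the key drops out. Then M2 = (M1 ⊕ M2) ⊕ M1 over the first 13 bytes.
byte 0: (8e ^ 7f) ^ 73 = f1 ^ 73 = 82
byte 1: (db ^ d7) ^ 79 = 0c ^ 79 = 75
byte 2: (4c ^ 35) ^ 73 = 79 ^ 73 = 0a
byte 3: (52 ^ e0) ^ 74 = b2 ^ 74 = c6
byte 4: (db ^ ad) ^ 65 = 76 ^ 65 = 13
byte 5: (9b ^ d5) ^ 6d = 4e ^ 6d = 23
byte 6: (f4 ^ da) ^ 20 = 2e ^ 20 = 0e
byte 7: (b2 ^ de) ^ 65 = 6c ^ 65 = 09
byte 8: (b9 ^ 36) ^ 72 = 8f ^ 72 = fd
byte 9: (48 ^ 3f) ^ 72 = 77 ^ 72 = 05
byte 10: (66 ^ dc) ^ 6f = ba ^ 6f = d5
byte 11: (8e ^ e8) ^ 72 = 66 ^ 72 = 14
byte 12: (ed ^ 82) ^ 20 = 6f ^ 20 = 4f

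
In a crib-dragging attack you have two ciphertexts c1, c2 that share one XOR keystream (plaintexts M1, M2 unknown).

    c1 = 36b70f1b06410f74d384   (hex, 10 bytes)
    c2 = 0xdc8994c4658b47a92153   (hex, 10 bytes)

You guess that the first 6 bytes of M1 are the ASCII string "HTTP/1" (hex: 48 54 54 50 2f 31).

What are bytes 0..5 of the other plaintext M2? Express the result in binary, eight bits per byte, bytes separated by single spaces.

First, c1 ⊕ c2 = (M1 ⊕ K) ⊕ (M2 ⊕ K) = M1 ⊕ M2, so the key drops out. Then M2 = (M1 ⊕ M2) ⊕ M1 over the first 6 bytes.
byte 0: (36 xor dc) xor 48 = ea xor 48 = a2
byte 1: (b7 xor 89) xor 54 = 3e xor 54 = 6a
byte 2: (0f xor 94) xor 54 = 9b xor 54 = cf
byte 3: (1b xor c4) xor 50 = df xor 50 = 8f
byte 4: (06 xor 65) xor 2f = 63 xor 2f = 4c
byte 5: (41 xor 8b) xor 31 = ca xor 31 = fb

10100010 01101010 11001111 10001111 01001100 11111011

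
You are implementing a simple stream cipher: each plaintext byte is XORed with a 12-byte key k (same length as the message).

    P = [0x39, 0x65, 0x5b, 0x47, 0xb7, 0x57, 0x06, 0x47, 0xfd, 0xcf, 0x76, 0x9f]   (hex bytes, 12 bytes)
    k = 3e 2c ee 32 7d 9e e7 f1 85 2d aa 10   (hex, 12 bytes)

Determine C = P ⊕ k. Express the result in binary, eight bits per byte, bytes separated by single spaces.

00000111 01001001 10110101 01110101 11001010 11001001 11100001 10110110 01111000 11100010 11011100 10001111

byte 0: 39 xor 3e = 07
byte 1: 65 xor 2c = 49
byte 2: 5b xor ee = b5
byte 3: 47 xor 32 = 75
byte 4: b7 xor 7d = ca
byte 5: 57 xor 9e = c9
byte 6: 06 xor e7 = e1
byte 7: 47 xor f1 = b6
byte 8: fd xor 85 = 78
byte 9: cf xor 2d = e2
byte 10: 76 xor aa = dc
byte 11: 9f xor 10 = 8f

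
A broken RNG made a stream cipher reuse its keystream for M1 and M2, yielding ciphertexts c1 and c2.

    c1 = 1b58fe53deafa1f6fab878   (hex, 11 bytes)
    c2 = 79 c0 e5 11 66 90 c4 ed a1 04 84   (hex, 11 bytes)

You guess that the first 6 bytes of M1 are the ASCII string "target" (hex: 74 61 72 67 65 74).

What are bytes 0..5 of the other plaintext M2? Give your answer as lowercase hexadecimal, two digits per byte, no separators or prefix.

16f96925dd4b

First, c1 ⊕ c2 = (M1 ⊕ K) ⊕ (M2 ⊕ K) = M1 ⊕ M2, so the key drops out. Then M2 = (M1 ⊕ M2) ⊕ M1 over the first 6 bytes.
byte 0: (1b XOR 79) XOR 74 = 62 XOR 74 = 16
byte 1: (58 XOR c0) XOR 61 = 98 XOR 61 = f9
byte 2: (fe XOR e5) XOR 72 = 1b XOR 72 = 69
byte 3: (53 XOR 11) XOR 67 = 42 XOR 67 = 25
byte 4: (de XOR 66) XOR 65 = b8 XOR 65 = dd
byte 5: (af XOR 90) XOR 74 = 3f XOR 74 = 4b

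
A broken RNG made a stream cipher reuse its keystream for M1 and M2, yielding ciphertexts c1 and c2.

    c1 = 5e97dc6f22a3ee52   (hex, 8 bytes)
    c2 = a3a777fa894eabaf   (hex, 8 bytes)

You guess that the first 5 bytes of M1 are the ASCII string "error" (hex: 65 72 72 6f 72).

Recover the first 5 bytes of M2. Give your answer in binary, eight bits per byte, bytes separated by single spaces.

10011000 01000010 11011001 11111010 11011001

First, c1 ⊕ c2 = (M1 ⊕ K) ⊕ (M2 ⊕ K) = M1 ⊕ M2, so the key drops out. Then M2 = (M1 ⊕ M2) ⊕ M1 over the first 5 bytes.
byte 0: (5e ⊕ a3) ⊕ 65 = fd ⊕ 65 = 98
byte 1: (97 ⊕ a7) ⊕ 72 = 30 ⊕ 72 = 42
byte 2: (dc ⊕ 77) ⊕ 72 = ab ⊕ 72 = d9
byte 3: (6f ⊕ fa) ⊕ 6f = 95 ⊕ 6f = fa
byte 4: (22 ⊕ 89) ⊕ 72 = ab ⊕ 72 = d9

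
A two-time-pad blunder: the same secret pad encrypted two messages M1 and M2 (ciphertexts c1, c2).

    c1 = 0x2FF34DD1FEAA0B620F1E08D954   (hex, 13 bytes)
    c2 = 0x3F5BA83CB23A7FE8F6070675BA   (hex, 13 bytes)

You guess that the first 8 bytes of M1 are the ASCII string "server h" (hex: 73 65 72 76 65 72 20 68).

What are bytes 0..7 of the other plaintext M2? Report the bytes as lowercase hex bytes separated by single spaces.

63 cd 97 9b 29 e2 54 e2

First, c1 ⊕ c2 = (M1 ⊕ K) ⊕ (M2 ⊕ K) = M1 ⊕ M2, so the key drops out. Then M2 = (M1 ⊕ M2) ⊕ M1 over the first 8 bytes.
byte 0: (2f XOR 3f) XOR 73 = 10 XOR 73 = 63
byte 1: (f3 XOR 5b) XOR 65 = a8 XOR 65 = cd
byte 2: (4d XOR a8) XOR 72 = e5 XOR 72 = 97
byte 3: (d1 XOR 3c) XOR 76 = ed XOR 76 = 9b
byte 4: (fe XOR b2) XOR 65 = 4c XOR 65 = 29
byte 5: (aa XOR 3a) XOR 72 = 90 XOR 72 = e2
byte 6: (0b XOR 7f) XOR 20 = 74 XOR 20 = 54
byte 7: (62 XOR e8) XOR 68 = 8a XOR 68 = e2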